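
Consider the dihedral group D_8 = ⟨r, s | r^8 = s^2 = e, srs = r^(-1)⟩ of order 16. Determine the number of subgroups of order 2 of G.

|G| = 16 and 2 | 16, so subgroups of order 2 are possible by Lagrange.
The subgroups of order 2 are: {e, r^2s}; {e, r^3s}; {e, r^4}; {e, r^4s}; … (9 in all).
So G has 9 subgroups of order 2.

9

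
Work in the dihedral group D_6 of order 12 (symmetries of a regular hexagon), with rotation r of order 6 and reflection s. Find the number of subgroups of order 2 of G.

|G| = 12 and 2 | 12, so subgroups of order 2 are possible by Lagrange.
The subgroups of order 2 are: {e, r^2s}; {e, r^3}; {e, r^3s}; {e, r^4s}; … (7 in all).
So G has 7 subgroups of order 2.

7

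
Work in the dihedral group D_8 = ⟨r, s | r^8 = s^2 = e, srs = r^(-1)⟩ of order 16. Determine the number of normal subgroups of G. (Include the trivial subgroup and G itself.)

7

G has 19 subgroups. Checking conjugation-invariance by order — order 1: 1/1 normal; order 2: 1/9 normal; order 4: 1/5 normal; order 8: 3/3 normal; order 16: 1/1 normal.
Total normal subgroups: 7.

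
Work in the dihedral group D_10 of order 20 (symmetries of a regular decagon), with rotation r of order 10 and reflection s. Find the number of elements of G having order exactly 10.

The elements of order 10 are: r, r^3, r^7, r^9.
That's 4.

4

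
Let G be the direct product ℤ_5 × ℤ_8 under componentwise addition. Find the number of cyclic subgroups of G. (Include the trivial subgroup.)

8

Each element a generates a cyclic subgroup ⟨a⟩; distinct elements may generate the same one (a cyclic group of order d has φ(d) generators).
Cyclic subgroups by order — order 1: 1; order 2: 1; order 4: 1; order 5: 1; order 8: 1; order 10: 1; order 20: 1; order 40: 1.
Total: 8.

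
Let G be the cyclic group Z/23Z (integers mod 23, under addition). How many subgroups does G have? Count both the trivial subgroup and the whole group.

2

A cyclic group of order 23 has exactly one subgroup for each divisor of 23.
Divisors of 23: 1, 23.
So Z/23Z has 2 subgroups.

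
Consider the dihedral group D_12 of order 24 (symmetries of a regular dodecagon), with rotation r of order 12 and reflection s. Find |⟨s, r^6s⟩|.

|⟨s⟩| = 2 and |⟨r^6s⟩| = 2, so |H| is a multiple of lcm(2, 2) = 2 and divides |G| = 24.
Closing under the operation: H = {e, r^6, s, r^6s}, so |H| = 4.

4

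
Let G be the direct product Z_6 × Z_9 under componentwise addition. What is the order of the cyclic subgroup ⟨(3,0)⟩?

The order of (3,0) in Z_6 × Z_9 is lcm(ord(3) in Z_6, ord(0) in Z_9).
ord(3) = 2 and ord(0) = 1, so |⟨(3,0)⟩| = lcm(2, 1) = 2.

2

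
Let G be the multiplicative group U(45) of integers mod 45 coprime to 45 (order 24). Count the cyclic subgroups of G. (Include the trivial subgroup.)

Each element a generates a cyclic subgroup ⟨a⟩; distinct elements may generate the same one (a cyclic group of order d has φ(d) generators).
Cyclic subgroups by order — order 1: 1; order 2: 3; order 3: 1; order 4: 2; order 6: 3; order 12: 2.
Total: 12.

12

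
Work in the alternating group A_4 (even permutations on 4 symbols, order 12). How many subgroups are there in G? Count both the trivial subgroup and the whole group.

10

|G| = 12, so by Lagrange every subgroup order divides 12. Divisors: 1, 2, 3, 4, 6, 12.
Subgroups by order — order 1: 1; order 2: 3; order 3: 4; order 4: 1; order 6: 0; order 12: 1.
Total: 1 + 3 + 4 + 1 + 0 + 1 = 10.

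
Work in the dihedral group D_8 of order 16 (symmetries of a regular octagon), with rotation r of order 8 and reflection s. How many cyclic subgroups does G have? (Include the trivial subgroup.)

12

A cyclic subgroup of order d is generated by each of its φ(d) elements of order d, so the cyclic subgroups of order d number (#elements of order d)/φ(d).
Cyclic subgroups by order — order 1: 1; order 2: 9; order 4: 1; order 8: 1.
Total: 12.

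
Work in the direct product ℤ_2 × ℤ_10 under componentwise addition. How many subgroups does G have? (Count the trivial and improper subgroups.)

10

|G| = 20, so by Lagrange every subgroup order divides 20. Divisors: 1, 2, 4, 5, 10, 20.
Subgroups by order — order 1: 1; order 2: 3; order 4: 1; order 5: 1; order 10: 3; order 20: 1.
Total: 1 + 3 + 1 + 1 + 3 + 1 = 10.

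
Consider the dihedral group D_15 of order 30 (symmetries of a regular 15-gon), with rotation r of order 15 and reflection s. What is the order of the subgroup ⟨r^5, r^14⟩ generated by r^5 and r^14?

|⟨r^5⟩| = 3 and |⟨r^14⟩| = 15, so |H| is a multiple of lcm(3, 15) = 15 and divides |G| = 30.
Closing under the operation: H = {e, r, r^2, r^3, r^4, r^5, r^6, r^7, r^8, r^9, r^10, r^11, r^12, r^13, r^14}, so |H| = 15.

15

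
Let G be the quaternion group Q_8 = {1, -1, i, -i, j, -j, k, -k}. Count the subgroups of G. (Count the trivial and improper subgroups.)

6

|G| = 8, so by Lagrange every subgroup order divides 8. Divisors: 1, 2, 4, 8.
Subgroups by order — order 1: 1; order 2: 1; order 4: 3; order 8: 1.
Total: 1 + 1 + 3 + 1 = 6.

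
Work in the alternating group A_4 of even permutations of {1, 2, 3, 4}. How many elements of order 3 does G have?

The elements of order 3 are: (2 3 4), (2 4 3), (1 2 3), (1 2 4), (1 3 2), (1 3 4), (1 4 2), (1 4 3).
That's 8.

8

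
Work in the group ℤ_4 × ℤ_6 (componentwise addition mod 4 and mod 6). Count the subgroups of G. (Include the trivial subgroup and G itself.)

16

|G| = 24, so by Lagrange every subgroup order divides 24. Divisors: 1, 2, 3, 4, 6, 8, 12, 24.
Subgroups by order — order 1: 1; order 2: 3; order 3: 1; order 4: 3; order 6: 3; order 8: 1; order 12: 3; order 24: 1.
Total: 1 + 3 + 1 + 3 + 3 + 1 + 3 + 1 = 16.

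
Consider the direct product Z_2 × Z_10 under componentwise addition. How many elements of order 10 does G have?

12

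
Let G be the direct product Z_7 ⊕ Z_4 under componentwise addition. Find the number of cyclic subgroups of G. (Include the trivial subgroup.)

6

Group the elements of G by the cyclic subgroup they generate; each cyclic subgroup of order d accounts for φ(d) elements.
Cyclic subgroups by order — order 1: 1; order 2: 1; order 4: 1; order 7: 1; order 14: 1; order 28: 1.
Total: 6.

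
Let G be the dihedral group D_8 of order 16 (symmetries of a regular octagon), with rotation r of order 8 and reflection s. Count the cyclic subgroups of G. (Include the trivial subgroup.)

12

A cyclic subgroup of order d is generated by each of its φ(d) elements of order d, so the cyclic subgroups of order d number (#elements of order d)/φ(d).
Cyclic subgroups by order — order 1: 1; order 2: 9; order 4: 1; order 8: 1.
Total: 12.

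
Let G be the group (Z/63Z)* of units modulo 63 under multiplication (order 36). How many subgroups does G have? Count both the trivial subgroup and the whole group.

30

|G| = 36, so by Lagrange every subgroup order divides 36. Divisors: 1, 2, 3, 4, 6, 9, 12, 18, 36.
Subgroups by order — order 1: 1; order 2: 3; order 3: 4; order 4: 1; order 6: 12; order 9: 1; order 12: 4; order 18: 3; order 36: 1.
Total: 1 + 3 + 4 + 1 + 12 + 1 + 4 + 3 + 1 = 30.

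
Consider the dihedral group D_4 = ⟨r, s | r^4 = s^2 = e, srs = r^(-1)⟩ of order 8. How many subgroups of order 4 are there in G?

3

|G| = 8 and 4 | 8, so subgroups of order 4 are possible by Lagrange.
The subgroups of order 4 are: {e, r, r^2, r^3}; {e, r^2, s, r^2s}; {e, r^2, rs, r^3s}.
So G has 3 subgroups of order 4.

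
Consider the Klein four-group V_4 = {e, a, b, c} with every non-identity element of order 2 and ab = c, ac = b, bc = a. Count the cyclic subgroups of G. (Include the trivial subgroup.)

Group the elements of G by the cyclic subgroup they generate; each cyclic subgroup of order d accounts for φ(d) elements.
Cyclic subgroups by order — order 1: 1; order 2: 3.
Total: 4.

4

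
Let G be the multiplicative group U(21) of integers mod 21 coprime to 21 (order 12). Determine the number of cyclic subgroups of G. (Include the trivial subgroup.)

8

Group the elements of G by the cyclic subgroup they generate; each cyclic subgroup of order d accounts for φ(d) elements.
Cyclic subgroups by order — order 1: 1; order 2: 3; order 3: 1; order 6: 3.
Total: 8.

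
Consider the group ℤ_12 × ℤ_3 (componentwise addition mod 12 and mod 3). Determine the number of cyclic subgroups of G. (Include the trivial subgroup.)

15

Each element a generates a cyclic subgroup ⟨a⟩; distinct elements may generate the same one (a cyclic group of order d has φ(d) generators).
Cyclic subgroups by order — order 1: 1; order 2: 1; order 3: 4; order 4: 1; order 6: 4; order 12: 4.
Total: 15.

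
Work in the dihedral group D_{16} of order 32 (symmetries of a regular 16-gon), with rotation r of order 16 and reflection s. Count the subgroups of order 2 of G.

17

|G| = 32 and 2 | 32, so subgroups of order 2 are possible by Lagrange.
The subgroups of order 2 are: {e, r^10s}; {e, r^11s}; {e, r^12s}; {e, r^13s}; … (17 in all).
So G has 17 subgroups of order 2.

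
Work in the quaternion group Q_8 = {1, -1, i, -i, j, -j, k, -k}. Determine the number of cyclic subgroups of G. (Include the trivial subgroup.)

Group the elements of G by the cyclic subgroup they generate; each cyclic subgroup of order d accounts for φ(d) elements.
Cyclic subgroups by order — order 1: 1; order 2: 1; order 4: 3.
Total: 5.

5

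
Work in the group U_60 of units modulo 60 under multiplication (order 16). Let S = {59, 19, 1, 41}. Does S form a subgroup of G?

|S| = 4 divides |G| = 16, consistent with Lagrange.
S contains the identity, every element's inverse is in S, and S is closed under ·: it is a subgroup.

Yes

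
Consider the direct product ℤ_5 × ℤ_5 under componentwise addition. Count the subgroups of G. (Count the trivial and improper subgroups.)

|G| = 25, so by Lagrange every subgroup order divides 25. Divisors: 1, 5, 25.
Subgroups by order — order 1: 1; order 5: 6; order 25: 1.
Total: 1 + 6 + 1 = 8.

8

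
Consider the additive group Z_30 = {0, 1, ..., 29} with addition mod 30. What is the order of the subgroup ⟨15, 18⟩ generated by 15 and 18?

10

|⟨15⟩| = 2 and |⟨18⟩| = 5, so |H| is a multiple of lcm(2, 5) = 10 and divides |G| = 30.
Closing under the operation: H = {0, 3, 6, 9, 12, 15, 18, 21, 24, 27}, so |H| = 10.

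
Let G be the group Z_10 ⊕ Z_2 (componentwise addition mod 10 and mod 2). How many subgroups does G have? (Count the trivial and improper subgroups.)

|G| = 20, so by Lagrange every subgroup order divides 20. Divisors: 1, 2, 4, 5, 10, 20.
Subgroups by order — order 1: 1; order 2: 3; order 4: 1; order 5: 1; order 10: 3; order 20: 1.
Total: 1 + 3 + 1 + 1 + 3 + 1 = 10.

10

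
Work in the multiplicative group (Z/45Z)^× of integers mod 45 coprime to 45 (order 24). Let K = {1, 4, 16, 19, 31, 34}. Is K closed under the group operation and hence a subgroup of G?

Yes

|K| = 6 divides |G| = 24, consistent with Lagrange.
K contains the identity, every element's inverse is in K, and K is closed under ·: it is a subgroup.
In fact K = ⟨34⟩.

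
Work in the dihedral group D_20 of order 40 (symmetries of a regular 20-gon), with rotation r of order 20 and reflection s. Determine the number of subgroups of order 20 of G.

|G| = 40 and 20 | 40, so subgroups of order 20 are possible by Lagrange.
The subgroups of order 20 are: {e, r, r^2, r^3, r^4, r^5, r^6, r^7, r^8, r^9, r^10, r^11, r^12, r^13, r^14, r^15, r^16, r^17, r^18, r^19}; {e, r^2, r^4, r^6, r^8, r^10, r^12, r^14, r^16, r^18, s, r^2s, r^4s, r^6s, r^8s, r^10s, r^12s, r^14s, r^16s, r^18s}; {e, r^2, r^4, r^6, r^8, r^10, r^12, r^14, r^16, r^18, rs, r^3s, r^5s, r^7s, r^9s, r^11s, r^13s, r^15s, r^17s, r^19s}.
So G has 3 subgroups of order 20.

3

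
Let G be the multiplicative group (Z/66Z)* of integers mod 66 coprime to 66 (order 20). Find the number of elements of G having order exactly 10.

Enumerating element orders in G gives 12 elements of order 10.

12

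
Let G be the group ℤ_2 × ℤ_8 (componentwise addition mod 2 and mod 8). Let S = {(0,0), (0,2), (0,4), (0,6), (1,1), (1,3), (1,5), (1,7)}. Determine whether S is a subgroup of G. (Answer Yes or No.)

Yes

|S| = 8 divides |G| = 16, consistent with Lagrange.
S contains the identity, every element's inverse is in S, and S is closed under +: it is a subgroup.
In fact S = ⟨(1,5)⟩.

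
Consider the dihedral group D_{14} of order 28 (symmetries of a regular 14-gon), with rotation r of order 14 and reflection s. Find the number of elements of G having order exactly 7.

6

The elements of order 7 are: r^2, r^4, r^6, r^8, r^10, r^12.
That's 6.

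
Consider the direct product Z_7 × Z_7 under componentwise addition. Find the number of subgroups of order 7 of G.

|G| = 49 and 7 | 49, so subgroups of order 7 are possible by Lagrange.
The subgroups of order 7 are: {(0,0), (0,1), (0,2), (0,3), (0,4), (0,5), (0,6)}; {(0,0), (1,0), (2,0), (3,0), (4,0), (5,0), (6,0)}; {(0,0), (1,1), (2,2), (3,3), (4,4), (5,5), (6,6)}; {(0,0), (1,2), (2,4), (3,6), (4,1), (5,3), (6,5)}; … (8 in all).
So G has 8 subgroups of order 7.

8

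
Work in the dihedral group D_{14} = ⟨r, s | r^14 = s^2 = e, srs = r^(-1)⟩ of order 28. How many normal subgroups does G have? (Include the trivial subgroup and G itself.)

G has 28 subgroups. Checking conjugation-invariance by order — order 1: 1/1 normal; order 2: 1/15 normal; order 4: 0/7 normal; order 7: 1/1 normal; order 14: 3/3 normal; order 28: 1/1 normal.
Total normal subgroups: 7.

7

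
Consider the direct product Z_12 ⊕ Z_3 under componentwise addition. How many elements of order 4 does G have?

An element (a,b) has order lcm(ord(a), ord(b)); count pairs with lcm equal to 4.
Enumerating gives 2 such elements.

2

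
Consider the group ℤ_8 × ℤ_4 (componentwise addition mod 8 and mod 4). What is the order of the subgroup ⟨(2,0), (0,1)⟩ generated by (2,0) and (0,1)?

|⟨(2,0)⟩| = 4 and |⟨(0,1)⟩| = 4, so |H| is a multiple of lcm(4, 4) = 4 and divides |G| = 32.
Closing under the operation: H = {(0,0), (0,1), (0,2), (0,3), (2,0), (2,1), (2,2), (2,3), (4,0), (4,1), (4,2), (4,3), (6,0), (6,1), (6,2), (6,3)}, so |H| = 16.

16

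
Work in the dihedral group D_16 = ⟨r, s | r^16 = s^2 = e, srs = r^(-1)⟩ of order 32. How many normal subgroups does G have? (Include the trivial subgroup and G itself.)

8

G has 36 subgroups. Checking conjugation-invariance by order — order 1: 1/1 normal; order 2: 1/17 normal; order 4: 1/9 normal; order 8: 1/5 normal; order 16: 3/3 normal; order 32: 1/1 normal.
Total normal subgroups: 8.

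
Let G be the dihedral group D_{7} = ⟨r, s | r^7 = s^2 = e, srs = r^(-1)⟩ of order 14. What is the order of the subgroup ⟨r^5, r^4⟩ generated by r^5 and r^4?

|⟨r^5⟩| = 7 and |⟨r^4⟩| = 7, so |H| is a multiple of lcm(7, 7) = 7 and divides |G| = 14.
Closing under the operation: H = {e, r, r^2, r^3, r^4, r^5, r^6}, so |H| = 7.

7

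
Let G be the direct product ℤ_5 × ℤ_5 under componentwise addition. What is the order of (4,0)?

The order of (4,0) in Z_5 × Z_5 is lcm(ord(4) in Z_5, ord(0) in Z_5).
ord(4) = 5 and ord(0) = 1, so |⟨(4,0)⟩| = lcm(5, 1) = 5.

5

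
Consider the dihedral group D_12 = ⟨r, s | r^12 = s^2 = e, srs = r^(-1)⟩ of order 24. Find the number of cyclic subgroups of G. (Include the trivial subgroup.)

18

Each element a generates a cyclic subgroup ⟨a⟩; distinct elements may generate the same one (a cyclic group of order d has φ(d) generators).
Cyclic subgroups by order — order 1: 1; order 2: 13; order 3: 1; order 4: 1; order 6: 1; order 12: 1.
Total: 18.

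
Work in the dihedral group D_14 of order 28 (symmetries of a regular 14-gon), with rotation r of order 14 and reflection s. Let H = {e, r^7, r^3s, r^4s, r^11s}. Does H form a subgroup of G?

|H| = 5 does not divide |G| = 28, so by Lagrange H is not a subgroup.

No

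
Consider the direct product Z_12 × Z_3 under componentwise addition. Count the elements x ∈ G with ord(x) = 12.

An element (a,b) has order lcm(ord(a), ord(b)); count pairs with lcm equal to 12.
Enumerating gives 16 such elements.

16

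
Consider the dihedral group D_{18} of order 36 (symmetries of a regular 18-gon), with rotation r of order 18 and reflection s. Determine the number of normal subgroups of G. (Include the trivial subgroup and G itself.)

G has 45 subgroups. Checking conjugation-invariance by order — order 1: 1/1 normal; order 2: 1/19 normal; order 3: 1/1 normal; order 4: 0/9 normal; order 6: 1/7 normal; order 9: 1/1 normal; order 12: 0/3 normal; order 18: 3/3 normal; order 36: 1/1 normal.
Total normal subgroups: 9.

9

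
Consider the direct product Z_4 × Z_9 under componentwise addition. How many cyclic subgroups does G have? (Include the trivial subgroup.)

Each element a generates a cyclic subgroup ⟨a⟩; distinct elements may generate the same one (a cyclic group of order d has φ(d) generators).
Cyclic subgroups by order — order 1: 1; order 2: 1; order 3: 1; order 4: 1; order 6: 1; order 9: 1; order 12: 1; order 18: 1; order 36: 1.
Total: 9.

9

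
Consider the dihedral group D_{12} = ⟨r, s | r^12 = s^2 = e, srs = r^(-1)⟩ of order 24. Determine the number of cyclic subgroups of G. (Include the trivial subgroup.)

18

Each element a generates a cyclic subgroup ⟨a⟩; distinct elements may generate the same one (a cyclic group of order d has φ(d) generators).
Cyclic subgroups by order — order 1: 1; order 2: 13; order 3: 1; order 4: 1; order 6: 1; order 12: 1.
Total: 18.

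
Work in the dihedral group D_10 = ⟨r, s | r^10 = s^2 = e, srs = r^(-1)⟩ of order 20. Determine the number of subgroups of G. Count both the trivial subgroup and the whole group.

22

|G| = 20, so by Lagrange every subgroup order divides 20. Divisors: 1, 2, 4, 5, 10, 20.
Subgroups by order — order 1: 1; order 2: 11; order 4: 5; order 5: 1; order 10: 3; order 20: 1.
Total: 1 + 11 + 5 + 1 + 3 + 1 = 22.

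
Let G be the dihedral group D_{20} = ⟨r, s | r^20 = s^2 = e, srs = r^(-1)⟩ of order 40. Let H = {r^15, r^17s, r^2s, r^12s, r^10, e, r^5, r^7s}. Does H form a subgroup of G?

|H| = 8 divides |G| = 40, consistent with Lagrange.
H contains the identity, every element's inverse is in H, and H is closed under ·: it is a subgroup.

Yes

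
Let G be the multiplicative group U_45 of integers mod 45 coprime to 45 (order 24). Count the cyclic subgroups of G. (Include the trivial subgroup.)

12

Each element a generates a cyclic subgroup ⟨a⟩; distinct elements may generate the same one (a cyclic group of order d has φ(d) generators).
Cyclic subgroups by order — order 1: 1; order 2: 3; order 3: 1; order 4: 2; order 6: 3; order 12: 2.
Total: 12.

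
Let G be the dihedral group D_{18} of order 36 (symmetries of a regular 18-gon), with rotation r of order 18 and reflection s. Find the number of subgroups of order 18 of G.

|G| = 36 and 18 | 36, so subgroups of order 18 are possible by Lagrange.
The subgroups of order 18 are: {e, r, r^2, r^3, r^4, r^5, r^6, r^7, r^8, r^9, r^10, r^11, r^12, r^13, r^14, r^15, r^16, r^17}; {e, r^2, r^4, r^6, r^8, r^10, r^12, r^14, r^16, s, r^2s, r^4s, r^6s, r^8s, r^10s, r^12s, r^14s, r^16s}; {e, r^2, r^4, r^6, r^8, r^10, r^12, r^14, r^16, rs, r^3s, r^5s, r^7s, r^9s, r^11s, r^13s, r^15s, r^17s}.
So G has 3 subgroups of order 18.

3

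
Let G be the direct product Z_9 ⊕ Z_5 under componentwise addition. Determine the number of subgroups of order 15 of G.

1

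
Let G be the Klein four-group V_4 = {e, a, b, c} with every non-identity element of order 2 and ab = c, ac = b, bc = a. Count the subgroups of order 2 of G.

3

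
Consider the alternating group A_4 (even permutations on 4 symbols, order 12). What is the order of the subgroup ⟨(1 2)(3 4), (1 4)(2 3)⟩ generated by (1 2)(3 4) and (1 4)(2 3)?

4

|⟨(1 2)(3 4)⟩| = 2 and |⟨(1 4)(2 3)⟩| = 2, so |H| is a multiple of lcm(2, 2) = 2 and divides |G| = 12.
Closing under the operation: H = {e, (1 2)(3 4), (1 3)(2 4), (1 4)(2 3)}, so |H| = 4.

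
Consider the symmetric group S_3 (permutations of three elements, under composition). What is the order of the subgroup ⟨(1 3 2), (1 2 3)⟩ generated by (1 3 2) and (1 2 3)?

3

|⟨(1 3 2)⟩| = 3 and |⟨(1 2 3)⟩| = 3, so |H| is a multiple of lcm(3, 3) = 3 and divides |G| = 6.
Closing under the operation: H = {e, (1 2 3), (1 3 2)}, so |H| = 3.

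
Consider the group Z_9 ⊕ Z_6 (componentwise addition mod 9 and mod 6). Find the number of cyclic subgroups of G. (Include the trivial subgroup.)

16

Each element a generates a cyclic subgroup ⟨a⟩; distinct elements may generate the same one (a cyclic group of order d has φ(d) generators).
Cyclic subgroups by order — order 1: 1; order 2: 1; order 3: 4; order 6: 4; order 9: 3; order 18: 3.
Total: 16.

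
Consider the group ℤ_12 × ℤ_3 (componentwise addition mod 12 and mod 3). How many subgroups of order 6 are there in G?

4

|G| = 36 and 6 | 36, so subgroups of order 6 are possible by Lagrange.
The subgroups of order 6 are: {(0,0), (0,1), (0,2), (6,0), (6,1), (6,2)}; {(0,0), (2,0), (4,0), (6,0), (8,0), (10,0)}; {(0,0), (2,2), (4,1), (6,0), (8,2), (10,1)}; {(0,0), (2,1), (4,2), (6,0), (8,1), (10,2)}.
So G has 4 subgroups of order 6.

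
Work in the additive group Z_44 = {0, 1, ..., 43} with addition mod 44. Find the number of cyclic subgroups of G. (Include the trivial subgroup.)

6

A cyclic subgroup of order d is generated by each of its φ(d) elements of order d, so the cyclic subgroups of order d number (#elements of order d)/φ(d).
Cyclic subgroups by order — order 1: 1; order 2: 1; order 4: 1; order 11: 1; order 22: 1; order 44: 1.
Total: 6.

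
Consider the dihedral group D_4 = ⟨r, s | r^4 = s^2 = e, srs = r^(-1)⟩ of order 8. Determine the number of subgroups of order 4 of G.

3

|G| = 8 and 4 | 8, so subgroups of order 4 are possible by Lagrange.
The subgroups of order 4 are: {e, r, r^2, r^3}; {e, r^2, s, r^2s}; {e, r^2, rs, r^3s}.
So G has 3 subgroups of order 4.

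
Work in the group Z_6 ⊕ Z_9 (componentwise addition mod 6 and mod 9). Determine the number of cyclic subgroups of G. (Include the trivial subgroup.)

16

A cyclic subgroup of order d is generated by each of its φ(d) elements of order d, so the cyclic subgroups of order d number (#elements of order d)/φ(d).
Cyclic subgroups by order — order 1: 1; order 2: 1; order 3: 4; order 6: 4; order 9: 3; order 18: 3.
Total: 16.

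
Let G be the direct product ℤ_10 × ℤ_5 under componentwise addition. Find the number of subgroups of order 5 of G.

|G| = 50 and 5 | 50, so subgroups of order 5 are possible by Lagrange.
The subgroups of order 5 are: {(0,0), (0,1), (0,2), (0,3), (0,4)}; {(0,0), (2,0), (4,0), (6,0), (8,0)}; {(0,0), (2,1), (4,2), (6,3), (8,4)}; {(0,0), (2,2), (4,4), (6,1), (8,3)}; … (6 in all).
So G has 6 subgroups of order 5.

6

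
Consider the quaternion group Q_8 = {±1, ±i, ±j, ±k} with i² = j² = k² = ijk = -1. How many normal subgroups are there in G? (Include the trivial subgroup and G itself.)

G has 6 subgroups. Checking conjugation-invariance by order — order 1: 1/1 normal; order 2: 1/1 normal; order 4: 3/3 normal; order 8: 1/1 normal.
Total normal subgroups: 6.

6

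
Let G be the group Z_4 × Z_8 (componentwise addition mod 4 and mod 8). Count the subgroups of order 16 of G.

3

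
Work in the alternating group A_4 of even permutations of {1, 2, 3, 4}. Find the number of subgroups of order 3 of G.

4

|G| = 12 and 3 | 12, so subgroups of order 3 are possible by Lagrange.
The subgroups of order 3 are: {e, (1 2 3), (1 3 2)}; {e, (1 2 4), (1 4 2)}; {e, (1 3 4), (1 4 3)}; {e, (2 3 4), (2 4 3)}.
So G has 4 subgroups of order 3.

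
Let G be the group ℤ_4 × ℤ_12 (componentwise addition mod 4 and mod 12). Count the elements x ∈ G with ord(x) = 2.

3

An element (a,b) has order lcm(ord(a), ord(b)); count pairs with lcm equal to 2.
Enumerating gives 3 such elements.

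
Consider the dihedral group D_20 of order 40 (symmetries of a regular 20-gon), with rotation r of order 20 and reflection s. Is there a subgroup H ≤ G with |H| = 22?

No

22 does not divide |G| = 40, so by Lagrange no subgroup of order 22 exists.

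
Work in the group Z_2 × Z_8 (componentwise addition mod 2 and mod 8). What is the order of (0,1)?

8

The order of (0,1) in Z_2 × Z_8 is lcm(ord(0) in Z_2, ord(1) in Z_8).
ord(0) = 1 and ord(1) = 8, so |⟨(0,1)⟩| = lcm(1, 8) = 8.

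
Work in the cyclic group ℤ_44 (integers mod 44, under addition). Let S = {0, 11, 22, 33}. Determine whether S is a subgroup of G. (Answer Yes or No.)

Yes

|S| = 4 divides |G| = 44, consistent with Lagrange.
S contains the identity, every element's inverse is in S, and S is closed under +: it is a subgroup.
In fact S = ⟨33⟩.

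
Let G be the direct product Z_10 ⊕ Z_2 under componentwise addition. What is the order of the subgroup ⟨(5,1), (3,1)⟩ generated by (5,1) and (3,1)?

10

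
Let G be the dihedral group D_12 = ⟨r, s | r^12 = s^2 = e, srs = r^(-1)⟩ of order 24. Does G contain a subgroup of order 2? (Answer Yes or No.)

2 | 24. A subgroup of order 2 is {e, r^10s}.

Yes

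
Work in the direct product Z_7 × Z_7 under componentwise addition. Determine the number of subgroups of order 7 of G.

8

|G| = 49 and 7 | 49, so subgroups of order 7 are possible by Lagrange.
The subgroups of order 7 are: {(0,0), (0,1), (0,2), (0,3), (0,4), (0,5), (0,6)}; {(0,0), (1,0), (2,0), (3,0), (4,0), (5,0), (6,0)}; {(0,0), (1,1), (2,2), (3,3), (4,4), (5,5), (6,6)}; {(0,0), (1,2), (2,4), (3,6), (4,1), (5,3), (6,5)}; … (8 in all).
So G has 8 subgroups of order 7.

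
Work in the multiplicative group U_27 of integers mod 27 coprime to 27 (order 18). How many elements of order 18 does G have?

The elements of order 18 are: 2, 5, 11, 14, 20, 23.
That's 6.

6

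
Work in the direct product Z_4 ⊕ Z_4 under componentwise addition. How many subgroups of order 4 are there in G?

|G| = 16 and 4 | 16, so subgroups of order 4 are possible by Lagrange.
The subgroups of order 4 are: {(0,0), (0,1), (0,2), (0,3)}; {(0,0), (0,2), (2,0), (2,2)}; {(0,0), (0,2), (2,1), (2,3)}; {(0,0), (1,0), (2,0), (3,0)}; … (7 in all).
So G has 7 subgroups of order 4.

7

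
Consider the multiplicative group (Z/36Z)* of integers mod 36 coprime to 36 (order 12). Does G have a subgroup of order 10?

10 does not divide |G| = 12, so by Lagrange no subgroup of order 10 exists.

No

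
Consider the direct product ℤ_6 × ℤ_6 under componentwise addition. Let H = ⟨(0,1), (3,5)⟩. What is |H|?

12

|⟨(0,1)⟩| = 6 and |⟨(3,5)⟩| = 6, so |H| is a multiple of lcm(6, 6) = 6 and divides |G| = 36.
Closing under the operation: H = {(0,0), (0,1), (0,2), (0,3), (0,4), (0,5), (3,0), (3,1), (3,2), (3,3), (3,4), (3,5)}, so |H| = 12.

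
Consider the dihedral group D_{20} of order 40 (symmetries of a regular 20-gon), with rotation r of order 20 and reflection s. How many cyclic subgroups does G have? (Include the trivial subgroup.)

26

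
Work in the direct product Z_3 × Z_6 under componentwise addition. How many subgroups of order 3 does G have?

|G| = 18 and 3 | 18, so subgroups of order 3 are possible by Lagrange.
The subgroups of order 3 are: {(0,0), (0,2), (0,4)}; {(0,0), (1,0), (2,0)}; {(0,0), (1,2), (2,4)}; {(0,0), (1,4), (2,2)}.
So G has 4 subgroups of order 3.

4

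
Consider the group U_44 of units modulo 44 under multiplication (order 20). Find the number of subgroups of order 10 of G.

|G| = 20 and 10 | 20, so subgroups of order 10 are possible by Lagrange.
The subgroups of order 10 are: {1, 5, 9, 13, 17, 21, 25, 29, 37, 41}; {1, 3, 5, 9, 15, 23, 25, 27, 31, 37}; {1, 5, 7, 9, 19, 25, 35, 37, 39, 43}.
So G has 3 subgroups of order 10.

3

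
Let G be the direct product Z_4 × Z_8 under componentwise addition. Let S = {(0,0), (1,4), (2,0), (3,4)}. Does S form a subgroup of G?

|S| = 4 divides |G| = 32, consistent with Lagrange.
S contains the identity, every element's inverse is in S, and S is closed under +: it is a subgroup.
In fact S = ⟨(3,4)⟩.

Yes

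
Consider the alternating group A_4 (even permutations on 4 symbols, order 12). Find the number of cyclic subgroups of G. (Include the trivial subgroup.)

A cyclic subgroup of order d is generated by each of its φ(d) elements of order d, so the cyclic subgroups of order d number (#elements of order d)/φ(d).
Cyclic subgroups by order — order 1: 1; order 2: 3; order 3: 4.
Total: 8.

8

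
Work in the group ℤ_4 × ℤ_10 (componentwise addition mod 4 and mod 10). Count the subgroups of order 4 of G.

|G| = 40 and 4 | 40, so subgroups of order 4 are possible by Lagrange.
The subgroups of order 4 are: {(0,0), (0,5), (2,0), (2,5)}; {(0,0), (1,0), (2,0), (3,0)}; {(0,0), (1,5), (2,0), (3,5)}.
So G has 3 subgroups of order 4.

3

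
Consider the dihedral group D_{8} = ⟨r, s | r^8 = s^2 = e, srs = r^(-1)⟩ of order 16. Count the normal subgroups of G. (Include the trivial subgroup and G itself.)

7

G has 19 subgroups. Checking conjugation-invariance by order — order 1: 1/1 normal; order 2: 1/9 normal; order 4: 1/5 normal; order 8: 3/3 normal; order 16: 1/1 normal.
Total normal subgroups: 7.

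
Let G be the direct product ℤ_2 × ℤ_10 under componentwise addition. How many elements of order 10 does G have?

12

An element (a,b) has order lcm(ord(a), ord(b)); count pairs with lcm equal to 10.
Enumerating gives 12 such elements.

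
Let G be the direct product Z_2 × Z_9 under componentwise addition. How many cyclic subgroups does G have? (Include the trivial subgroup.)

6

A cyclic subgroup of order d is generated by each of its φ(d) elements of order d, so the cyclic subgroups of order d number (#elements of order d)/φ(d).
Cyclic subgroups by order — order 1: 1; order 2: 1; order 3: 1; order 6: 1; order 9: 1; order 18: 1.
Total: 6.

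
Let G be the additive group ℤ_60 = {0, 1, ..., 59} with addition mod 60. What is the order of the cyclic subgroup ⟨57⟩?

In ℤ_60, the order of an element a is n/gcd(a, n).
gcd(57, 60) = 3, so |⟨57⟩| = 60/3 = 20.

20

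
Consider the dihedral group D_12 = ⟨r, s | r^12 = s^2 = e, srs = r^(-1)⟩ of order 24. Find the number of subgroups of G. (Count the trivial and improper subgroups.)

34

|G| = 24, so by Lagrange every subgroup order divides 24. Divisors: 1, 2, 3, 4, 6, 8, 12, 24.
Subgroups by order — order 1: 1; order 2: 13; order 3: 1; order 4: 7; order 6: 5; order 8: 3; order 12: 3; order 24: 1.
Total: 1 + 13 + 1 + 7 + 5 + 3 + 3 + 1 = 34.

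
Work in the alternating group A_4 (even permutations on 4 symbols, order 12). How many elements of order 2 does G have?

3

The elements of order 2 are: (1 2)(3 4), (1 3)(2 4), (1 4)(2 3).
That's 3.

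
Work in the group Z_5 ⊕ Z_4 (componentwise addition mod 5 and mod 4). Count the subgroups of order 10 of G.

|G| = 20 and 10 | 20, so subgroups of order 10 are possible by Lagrange.
The subgroups of order 10 are: {(0,0), (0,2), (1,0), (1,2), (2,0), (2,2), (3,0), (3,2), (4,0), (4,2)}.
So G has 1 subgroup of order 10.

1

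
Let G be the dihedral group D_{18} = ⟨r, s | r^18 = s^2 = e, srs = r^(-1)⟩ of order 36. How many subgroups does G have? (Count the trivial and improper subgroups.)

45

|G| = 36, so by Lagrange every subgroup order divides 36. Divisors: 1, 2, 3, 4, 6, 9, 12, 18, 36.
Subgroups by order — order 1: 1; order 2: 19; order 3: 1; order 4: 9; order 6: 7; order 9: 1; order 12: 3; order 18: 3; order 36: 1.
Total: 1 + 19 + 1 + 9 + 7 + 1 + 3 + 3 + 1 = 45.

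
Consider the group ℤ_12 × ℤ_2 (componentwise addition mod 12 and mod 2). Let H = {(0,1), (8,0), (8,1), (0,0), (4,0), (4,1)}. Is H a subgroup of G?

Yes

|H| = 6 divides |G| = 24, consistent with Lagrange.
H contains the identity, every element's inverse is in H, and H is closed under +: it is a subgroup.
In fact H = ⟨(4,1)⟩.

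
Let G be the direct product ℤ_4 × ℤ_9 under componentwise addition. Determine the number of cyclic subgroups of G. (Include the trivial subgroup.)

9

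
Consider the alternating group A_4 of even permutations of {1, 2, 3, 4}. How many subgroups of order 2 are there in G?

3

|G| = 12 and 2 | 12, so subgroups of order 2 are possible by Lagrange.
The subgroups of order 2 are: {e, (1 2)(3 4)}; {e, (1 3)(2 4)}; {e, (1 4)(2 3)}.
So G has 3 subgroups of order 2.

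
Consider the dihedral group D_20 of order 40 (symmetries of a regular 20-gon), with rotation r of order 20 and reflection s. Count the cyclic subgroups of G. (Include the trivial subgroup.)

26

Group the elements of G by the cyclic subgroup they generate; each cyclic subgroup of order d accounts for φ(d) elements.
Cyclic subgroups by order — order 1: 1; order 2: 21; order 4: 1; order 5: 1; order 10: 1; order 20: 1.
Total: 26.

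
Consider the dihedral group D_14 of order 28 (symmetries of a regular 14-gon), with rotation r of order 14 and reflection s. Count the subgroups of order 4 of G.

|G| = 28 and 4 | 28, so subgroups of order 4 are possible by Lagrange.
The subgroups of order 4 are: {e, r^7, r^3s, r^10s}; {e, r^7, r^4s, r^11s}; {e, r^7, r^5s, r^12s}; {e, r^7, r^6s, r^13s}; … (7 in all).
So G has 7 subgroups of order 4.

7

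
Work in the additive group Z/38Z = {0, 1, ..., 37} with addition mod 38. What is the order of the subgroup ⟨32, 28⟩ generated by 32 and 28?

19

|⟨32⟩| = 19 and |⟨28⟩| = 19, so |H| is a multiple of lcm(19, 19) = 19 and divides |G| = 38.
Closing under the operation: H = {0, 2, 4, 6, 8, 10, 12, 14, 16, 18, 20, 22, 24, 26, 28, 30, 32, 34, 36}, so |H| = 19.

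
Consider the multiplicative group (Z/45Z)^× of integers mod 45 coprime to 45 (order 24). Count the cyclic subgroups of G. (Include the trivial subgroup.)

12

Each element a generates a cyclic subgroup ⟨a⟩; distinct elements may generate the same one (a cyclic group of order d has φ(d) generators).
Cyclic subgroups by order — order 1: 1; order 2: 3; order 3: 1; order 4: 2; order 6: 3; order 12: 2.
Total: 12.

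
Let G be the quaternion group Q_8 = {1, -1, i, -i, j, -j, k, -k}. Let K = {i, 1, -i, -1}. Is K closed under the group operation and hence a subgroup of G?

|K| = 4 divides |G| = 8, consistent with Lagrange.
K contains the identity, every element's inverse is in K, and K is closed under ·: it is a subgroup.
In fact K = ⟨-i⟩.

Yes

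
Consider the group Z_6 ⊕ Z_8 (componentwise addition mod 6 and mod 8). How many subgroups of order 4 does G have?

3

|G| = 48 and 4 | 48, so subgroups of order 4 are possible by Lagrange.
The subgroups of order 4 are: {(0,0), (0,2), (0,4), (0,6)}; {(0,0), (0,4), (3,0), (3,4)}; {(0,0), (0,4), (3,2), (3,6)}.
So G has 3 subgroups of order 4.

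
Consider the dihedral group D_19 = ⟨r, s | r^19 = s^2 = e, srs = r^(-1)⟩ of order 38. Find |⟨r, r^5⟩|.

19

|⟨r⟩| = 19 and |⟨r^5⟩| = 19, so |H| is a multiple of lcm(19, 19) = 19 and divides |G| = 38.
Closing under the operation: H = {e, r, r^2, r^3, r^4, r^5, r^6, r^7, r^8, r^9, r^10, r^11, r^12, r^13, r^14, r^15, r^16, r^17, r^18}, so |H| = 19.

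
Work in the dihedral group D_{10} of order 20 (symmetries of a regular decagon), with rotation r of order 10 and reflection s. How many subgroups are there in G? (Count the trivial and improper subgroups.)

22

|G| = 20, so by Lagrange every subgroup order divides 20. Divisors: 1, 2, 4, 5, 10, 20.
Subgroups by order — order 1: 1; order 2: 11; order 4: 5; order 5: 1; order 10: 3; order 20: 1.
Total: 1 + 11 + 5 + 1 + 3 + 1 = 22.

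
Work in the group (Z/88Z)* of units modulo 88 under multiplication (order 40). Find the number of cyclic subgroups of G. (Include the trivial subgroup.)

A cyclic subgroup of order d is generated by each of its φ(d) elements of order d, so the cyclic subgroups of order d number (#elements of order d)/φ(d).
Cyclic subgroups by order — order 1: 1; order 2: 7; order 5: 1; order 10: 7.
Total: 16.

16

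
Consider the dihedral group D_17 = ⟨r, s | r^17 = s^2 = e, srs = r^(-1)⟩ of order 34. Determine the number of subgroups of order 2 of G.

17

|G| = 34 and 2 | 34, so subgroups of order 2 are possible by Lagrange.
The subgroups of order 2 are: {e, r^10s}; {e, r^11s}; {e, r^12s}; {e, r^13s}; … (17 in all).
So G has 17 subgroups of order 2.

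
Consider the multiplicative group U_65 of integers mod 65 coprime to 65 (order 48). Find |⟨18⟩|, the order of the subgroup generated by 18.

4

Compute successive powers of 18 mod 65: 18, 64, 47, 1; 18^4 ≡ 1 (mod 65).
So |⟨18⟩| = 4.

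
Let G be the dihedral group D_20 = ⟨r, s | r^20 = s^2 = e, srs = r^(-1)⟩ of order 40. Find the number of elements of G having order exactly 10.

4

The elements of order 10 are: r^2, r^6, r^14, r^18.
That's 4.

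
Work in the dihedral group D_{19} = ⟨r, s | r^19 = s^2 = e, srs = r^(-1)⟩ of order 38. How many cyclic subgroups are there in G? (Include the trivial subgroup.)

21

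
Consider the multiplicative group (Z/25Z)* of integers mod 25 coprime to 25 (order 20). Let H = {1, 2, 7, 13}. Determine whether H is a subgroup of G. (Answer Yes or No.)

No

7 ∈ H but its inverse 18 ∉ H, so H is not a subgroup.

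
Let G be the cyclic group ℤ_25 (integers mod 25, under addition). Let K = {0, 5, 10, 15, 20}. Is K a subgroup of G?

Yes

|K| = 5 divides |G| = 25, consistent with Lagrange.
K contains the identity, every element's inverse is in K, and K is closed under +: it is a subgroup.
In fact K = ⟨20⟩.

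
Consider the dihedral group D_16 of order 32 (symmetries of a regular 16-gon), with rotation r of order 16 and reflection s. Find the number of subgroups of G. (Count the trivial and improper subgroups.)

36

|G| = 32, so by Lagrange every subgroup order divides 32. Divisors: 1, 2, 4, 8, 16, 32.
Subgroups by order — order 1: 1; order 2: 17; order 4: 9; order 8: 5; order 16: 3; order 32: 1.
Total: 1 + 17 + 9 + 5 + 3 + 1 = 36.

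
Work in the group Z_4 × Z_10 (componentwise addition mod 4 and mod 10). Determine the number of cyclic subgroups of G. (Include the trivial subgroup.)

A cyclic subgroup of order d is generated by each of its φ(d) elements of order d, so the cyclic subgroups of order d number (#elements of order d)/φ(d).
Cyclic subgroups by order — order 1: 1; order 2: 3; order 4: 2; order 5: 1; order 10: 3; order 20: 2.
Total: 12.

12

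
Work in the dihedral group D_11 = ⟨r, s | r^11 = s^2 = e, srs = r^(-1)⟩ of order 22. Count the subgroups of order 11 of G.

|G| = 22 and 11 | 22, so subgroups of order 11 are possible by Lagrange.
The subgroups of order 11 are: {e, r, r^2, r^3, r^4, r^5, r^6, r^7, r^8, r^9, r^10}.
So G has 1 subgroup of order 11.

1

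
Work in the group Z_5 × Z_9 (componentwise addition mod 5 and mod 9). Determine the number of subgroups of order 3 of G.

1

|G| = 45 and 3 | 45, so subgroups of order 3 are possible by Lagrange.
The subgroups of order 3 are: {(0,0), (0,3), (0,6)}.
So G has 1 subgroup of order 3.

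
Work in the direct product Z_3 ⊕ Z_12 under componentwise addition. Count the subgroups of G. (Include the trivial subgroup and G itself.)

18

|G| = 36, so by Lagrange every subgroup order divides 36. Divisors: 1, 2, 3, 4, 6, 9, 12, 18, 36.
Subgroups by order — order 1: 1; order 2: 1; order 3: 4; order 4: 1; order 6: 4; order 9: 1; order 12: 4; order 18: 1; order 36: 1.
Total: 1 + 1 + 4 + 1 + 4 + 1 + 4 + 1 + 1 = 18.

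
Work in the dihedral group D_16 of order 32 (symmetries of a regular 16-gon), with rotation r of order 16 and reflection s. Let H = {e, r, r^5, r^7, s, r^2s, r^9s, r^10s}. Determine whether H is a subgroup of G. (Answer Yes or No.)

No

r^5 ∈ H but its inverse r^11 ∉ H, so H is not a subgroup.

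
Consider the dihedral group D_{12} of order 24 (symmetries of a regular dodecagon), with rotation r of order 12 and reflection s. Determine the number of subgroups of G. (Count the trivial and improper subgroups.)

|G| = 24, so by Lagrange every subgroup order divides 24. Divisors: 1, 2, 3, 4, 6, 8, 12, 24.
Subgroups by order — order 1: 1; order 2: 13; order 3: 1; order 4: 7; order 6: 5; order 8: 3; order 12: 3; order 24: 1.
Total: 1 + 13 + 1 + 7 + 5 + 3 + 3 + 1 = 34.

34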